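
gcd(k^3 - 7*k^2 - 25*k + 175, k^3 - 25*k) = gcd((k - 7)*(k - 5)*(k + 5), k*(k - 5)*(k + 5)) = k^2 - 25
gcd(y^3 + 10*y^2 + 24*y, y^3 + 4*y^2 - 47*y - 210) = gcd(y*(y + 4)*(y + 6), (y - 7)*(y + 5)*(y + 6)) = y + 6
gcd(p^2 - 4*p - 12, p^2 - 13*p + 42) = p - 6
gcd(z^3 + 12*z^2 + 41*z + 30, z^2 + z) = z + 1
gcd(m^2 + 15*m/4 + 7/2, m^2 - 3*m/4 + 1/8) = 1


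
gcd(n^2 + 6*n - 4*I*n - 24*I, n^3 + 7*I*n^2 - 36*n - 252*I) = n + 6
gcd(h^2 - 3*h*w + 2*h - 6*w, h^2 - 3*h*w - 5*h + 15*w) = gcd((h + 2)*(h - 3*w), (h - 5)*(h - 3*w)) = -h + 3*w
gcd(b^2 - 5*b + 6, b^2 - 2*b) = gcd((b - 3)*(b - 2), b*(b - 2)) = b - 2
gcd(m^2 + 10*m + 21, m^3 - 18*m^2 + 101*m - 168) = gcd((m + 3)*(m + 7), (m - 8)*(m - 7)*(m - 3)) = 1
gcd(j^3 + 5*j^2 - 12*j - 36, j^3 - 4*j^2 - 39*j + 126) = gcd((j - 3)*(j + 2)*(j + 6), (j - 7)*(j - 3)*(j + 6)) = j^2 + 3*j - 18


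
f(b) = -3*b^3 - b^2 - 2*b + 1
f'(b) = -9*b^2 - 2*b - 2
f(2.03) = -32.28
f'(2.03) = -43.15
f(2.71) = -71.47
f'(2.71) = -73.52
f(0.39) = -0.11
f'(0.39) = -4.15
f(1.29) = -9.68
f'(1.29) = -19.56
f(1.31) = -10.08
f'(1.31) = -20.06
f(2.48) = -55.87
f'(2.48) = -62.31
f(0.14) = 0.69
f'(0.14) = -2.46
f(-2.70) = 58.16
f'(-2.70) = -62.21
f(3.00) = -95.00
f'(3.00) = -89.00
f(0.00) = 1.00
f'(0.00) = -2.00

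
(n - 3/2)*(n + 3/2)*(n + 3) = n^3 + 3*n^2 - 9*n/4 - 27/4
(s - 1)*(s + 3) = s^2 + 2*s - 3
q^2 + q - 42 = (q - 6)*(q + 7)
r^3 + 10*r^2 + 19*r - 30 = (r - 1)*(r + 5)*(r + 6)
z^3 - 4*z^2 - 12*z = z*(z - 6)*(z + 2)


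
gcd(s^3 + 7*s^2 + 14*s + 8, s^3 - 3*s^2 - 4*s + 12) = s + 2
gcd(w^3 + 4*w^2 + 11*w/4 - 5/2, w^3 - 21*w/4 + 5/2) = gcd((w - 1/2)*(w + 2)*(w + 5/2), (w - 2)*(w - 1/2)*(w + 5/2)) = w^2 + 2*w - 5/4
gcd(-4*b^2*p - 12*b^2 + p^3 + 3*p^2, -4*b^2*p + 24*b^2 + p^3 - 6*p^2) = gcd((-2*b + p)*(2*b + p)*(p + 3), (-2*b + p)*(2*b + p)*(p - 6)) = -4*b^2 + p^2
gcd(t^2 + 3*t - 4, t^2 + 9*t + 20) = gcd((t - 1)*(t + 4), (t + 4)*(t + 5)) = t + 4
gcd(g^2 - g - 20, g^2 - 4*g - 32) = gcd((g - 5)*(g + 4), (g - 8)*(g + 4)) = g + 4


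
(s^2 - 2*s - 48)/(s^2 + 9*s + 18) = (s - 8)/(s + 3)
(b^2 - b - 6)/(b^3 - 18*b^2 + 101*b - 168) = (b + 2)/(b^2 - 15*b + 56)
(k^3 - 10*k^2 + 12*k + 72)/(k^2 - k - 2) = (-k^3 + 10*k^2 - 12*k - 72)/(-k^2 + k + 2)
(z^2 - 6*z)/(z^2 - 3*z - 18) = z/(z + 3)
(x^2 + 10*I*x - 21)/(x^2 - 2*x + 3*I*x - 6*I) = (x + 7*I)/(x - 2)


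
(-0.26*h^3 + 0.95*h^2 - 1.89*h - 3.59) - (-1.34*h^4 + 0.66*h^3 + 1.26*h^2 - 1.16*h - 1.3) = 1.34*h^4 - 0.92*h^3 - 0.31*h^2 - 0.73*h - 2.29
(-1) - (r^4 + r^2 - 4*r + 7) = -r^4 - r^2 + 4*r - 8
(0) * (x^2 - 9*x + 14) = 0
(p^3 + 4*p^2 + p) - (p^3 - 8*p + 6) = 4*p^2 + 9*p - 6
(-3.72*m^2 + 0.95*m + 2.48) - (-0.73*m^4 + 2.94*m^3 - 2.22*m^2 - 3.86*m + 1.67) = 0.73*m^4 - 2.94*m^3 - 1.5*m^2 + 4.81*m + 0.81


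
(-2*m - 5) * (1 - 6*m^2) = 12*m^3 + 30*m^2 - 2*m - 5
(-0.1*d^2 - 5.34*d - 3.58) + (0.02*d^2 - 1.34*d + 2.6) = -0.08*d^2 - 6.68*d - 0.98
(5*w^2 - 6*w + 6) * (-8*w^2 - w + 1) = -40*w^4 + 43*w^3 - 37*w^2 - 12*w + 6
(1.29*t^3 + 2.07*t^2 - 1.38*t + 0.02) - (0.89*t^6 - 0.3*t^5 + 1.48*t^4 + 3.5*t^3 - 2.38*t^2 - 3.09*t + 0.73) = -0.89*t^6 + 0.3*t^5 - 1.48*t^4 - 2.21*t^3 + 4.45*t^2 + 1.71*t - 0.71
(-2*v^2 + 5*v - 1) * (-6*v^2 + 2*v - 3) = 12*v^4 - 34*v^3 + 22*v^2 - 17*v + 3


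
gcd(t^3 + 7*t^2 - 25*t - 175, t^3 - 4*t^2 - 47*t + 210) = t^2 + 2*t - 35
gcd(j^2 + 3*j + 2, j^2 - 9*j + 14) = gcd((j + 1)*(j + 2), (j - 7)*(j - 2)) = 1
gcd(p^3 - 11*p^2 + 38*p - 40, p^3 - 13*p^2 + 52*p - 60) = p^2 - 7*p + 10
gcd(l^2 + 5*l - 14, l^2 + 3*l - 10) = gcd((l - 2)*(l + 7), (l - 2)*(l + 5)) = l - 2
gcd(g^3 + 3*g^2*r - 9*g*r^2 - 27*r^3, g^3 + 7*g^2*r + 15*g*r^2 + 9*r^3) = g^2 + 6*g*r + 9*r^2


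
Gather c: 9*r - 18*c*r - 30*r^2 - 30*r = -18*c*r - 30*r^2 - 21*r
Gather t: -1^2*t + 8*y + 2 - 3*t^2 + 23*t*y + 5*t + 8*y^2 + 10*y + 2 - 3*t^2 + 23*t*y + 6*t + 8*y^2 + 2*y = -6*t^2 + t*(46*y + 10) + 16*y^2 + 20*y + 4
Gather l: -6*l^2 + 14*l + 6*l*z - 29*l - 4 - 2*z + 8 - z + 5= -6*l^2 + l*(6*z - 15) - 3*z + 9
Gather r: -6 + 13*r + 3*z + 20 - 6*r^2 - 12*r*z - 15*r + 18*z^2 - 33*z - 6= -6*r^2 + r*(-12*z - 2) + 18*z^2 - 30*z + 8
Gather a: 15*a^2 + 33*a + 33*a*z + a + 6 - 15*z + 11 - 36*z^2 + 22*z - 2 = 15*a^2 + a*(33*z + 34) - 36*z^2 + 7*z + 15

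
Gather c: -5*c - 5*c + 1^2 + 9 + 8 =18 - 10*c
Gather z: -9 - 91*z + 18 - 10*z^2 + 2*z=-10*z^2 - 89*z + 9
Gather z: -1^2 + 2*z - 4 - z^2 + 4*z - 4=-z^2 + 6*z - 9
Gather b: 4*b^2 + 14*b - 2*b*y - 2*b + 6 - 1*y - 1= 4*b^2 + b*(12 - 2*y) - y + 5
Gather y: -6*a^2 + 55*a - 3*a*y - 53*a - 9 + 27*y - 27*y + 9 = -6*a^2 - 3*a*y + 2*a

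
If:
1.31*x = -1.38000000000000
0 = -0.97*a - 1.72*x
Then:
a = 1.87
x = -1.05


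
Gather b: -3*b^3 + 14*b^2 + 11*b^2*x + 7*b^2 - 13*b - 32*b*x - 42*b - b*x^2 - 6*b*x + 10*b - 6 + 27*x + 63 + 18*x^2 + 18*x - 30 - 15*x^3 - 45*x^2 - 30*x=-3*b^3 + b^2*(11*x + 21) + b*(-x^2 - 38*x - 45) - 15*x^3 - 27*x^2 + 15*x + 27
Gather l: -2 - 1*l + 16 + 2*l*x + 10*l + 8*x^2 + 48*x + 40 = l*(2*x + 9) + 8*x^2 + 48*x + 54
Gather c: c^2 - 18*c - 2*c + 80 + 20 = c^2 - 20*c + 100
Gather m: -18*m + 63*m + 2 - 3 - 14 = 45*m - 15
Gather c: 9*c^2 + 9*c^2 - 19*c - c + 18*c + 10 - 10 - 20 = 18*c^2 - 2*c - 20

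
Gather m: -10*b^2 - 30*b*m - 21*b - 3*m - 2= -10*b^2 - 21*b + m*(-30*b - 3) - 2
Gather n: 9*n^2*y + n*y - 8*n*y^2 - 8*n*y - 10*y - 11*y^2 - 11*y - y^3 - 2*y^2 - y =9*n^2*y + n*(-8*y^2 - 7*y) - y^3 - 13*y^2 - 22*y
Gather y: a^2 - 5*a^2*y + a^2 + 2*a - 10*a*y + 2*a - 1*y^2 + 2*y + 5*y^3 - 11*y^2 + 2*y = 2*a^2 + 4*a + 5*y^3 - 12*y^2 + y*(-5*a^2 - 10*a + 4)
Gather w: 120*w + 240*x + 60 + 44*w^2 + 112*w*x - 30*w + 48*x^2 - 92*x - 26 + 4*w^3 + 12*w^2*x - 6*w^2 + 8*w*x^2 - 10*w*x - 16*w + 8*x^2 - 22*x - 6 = 4*w^3 + w^2*(12*x + 38) + w*(8*x^2 + 102*x + 74) + 56*x^2 + 126*x + 28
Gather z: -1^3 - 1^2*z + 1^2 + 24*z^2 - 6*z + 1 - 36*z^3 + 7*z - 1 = -36*z^3 + 24*z^2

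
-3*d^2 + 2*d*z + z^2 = (-d + z)*(3*d + z)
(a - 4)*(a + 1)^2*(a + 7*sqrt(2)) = a^4 - 2*a^3 + 7*sqrt(2)*a^3 - 14*sqrt(2)*a^2 - 7*a^2 - 49*sqrt(2)*a - 4*a - 28*sqrt(2)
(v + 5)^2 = v^2 + 10*v + 25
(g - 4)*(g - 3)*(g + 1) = g^3 - 6*g^2 + 5*g + 12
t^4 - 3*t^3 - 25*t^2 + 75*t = t*(t - 5)*(t - 3)*(t + 5)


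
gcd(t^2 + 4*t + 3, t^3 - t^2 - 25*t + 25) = 1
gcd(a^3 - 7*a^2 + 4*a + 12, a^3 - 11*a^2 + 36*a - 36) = a^2 - 8*a + 12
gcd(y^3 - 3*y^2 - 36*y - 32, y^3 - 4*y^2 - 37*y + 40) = y - 8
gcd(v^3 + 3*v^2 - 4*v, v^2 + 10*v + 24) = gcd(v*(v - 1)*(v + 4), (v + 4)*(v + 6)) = v + 4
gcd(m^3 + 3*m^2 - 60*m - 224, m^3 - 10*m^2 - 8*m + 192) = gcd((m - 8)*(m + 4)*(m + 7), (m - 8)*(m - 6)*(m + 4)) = m^2 - 4*m - 32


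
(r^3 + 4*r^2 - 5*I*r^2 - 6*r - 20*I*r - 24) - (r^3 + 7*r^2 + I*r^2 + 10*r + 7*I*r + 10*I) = -3*r^2 - 6*I*r^2 - 16*r - 27*I*r - 24 - 10*I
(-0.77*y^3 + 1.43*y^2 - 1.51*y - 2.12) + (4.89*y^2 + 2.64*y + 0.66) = -0.77*y^3 + 6.32*y^2 + 1.13*y - 1.46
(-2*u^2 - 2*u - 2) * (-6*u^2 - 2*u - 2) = 12*u^4 + 16*u^3 + 20*u^2 + 8*u + 4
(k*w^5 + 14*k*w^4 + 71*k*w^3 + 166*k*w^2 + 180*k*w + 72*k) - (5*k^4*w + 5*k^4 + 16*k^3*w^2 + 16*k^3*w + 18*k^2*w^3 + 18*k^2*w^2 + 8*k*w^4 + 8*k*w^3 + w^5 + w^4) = -5*k^4*w - 5*k^4 - 16*k^3*w^2 - 16*k^3*w - 18*k^2*w^3 - 18*k^2*w^2 + k*w^5 + 6*k*w^4 + 63*k*w^3 + 166*k*w^2 + 180*k*w + 72*k - w^5 - w^4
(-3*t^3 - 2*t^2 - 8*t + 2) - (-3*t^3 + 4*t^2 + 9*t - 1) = -6*t^2 - 17*t + 3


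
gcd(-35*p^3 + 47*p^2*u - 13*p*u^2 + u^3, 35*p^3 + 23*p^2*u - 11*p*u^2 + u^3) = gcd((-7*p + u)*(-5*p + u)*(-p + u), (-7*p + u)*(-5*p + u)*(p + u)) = 35*p^2 - 12*p*u + u^2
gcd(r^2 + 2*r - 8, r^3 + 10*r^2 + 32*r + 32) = r + 4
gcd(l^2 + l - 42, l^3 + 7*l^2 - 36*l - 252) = l^2 + l - 42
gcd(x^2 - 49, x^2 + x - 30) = 1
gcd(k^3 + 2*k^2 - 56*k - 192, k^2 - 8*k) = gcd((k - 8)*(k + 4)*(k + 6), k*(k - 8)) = k - 8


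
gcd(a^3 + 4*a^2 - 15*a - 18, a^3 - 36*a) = a + 6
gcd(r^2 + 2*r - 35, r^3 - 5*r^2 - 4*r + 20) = r - 5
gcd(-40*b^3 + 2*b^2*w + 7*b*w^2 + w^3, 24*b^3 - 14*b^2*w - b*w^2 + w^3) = -8*b^2 + 2*b*w + w^2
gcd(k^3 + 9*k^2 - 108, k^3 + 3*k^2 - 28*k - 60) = k + 6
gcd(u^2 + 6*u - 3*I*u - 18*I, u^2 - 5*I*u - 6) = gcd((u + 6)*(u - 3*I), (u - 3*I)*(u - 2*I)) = u - 3*I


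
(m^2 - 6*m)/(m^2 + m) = (m - 6)/(m + 1)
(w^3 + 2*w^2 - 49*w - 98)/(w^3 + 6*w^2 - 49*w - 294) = (w + 2)/(w + 6)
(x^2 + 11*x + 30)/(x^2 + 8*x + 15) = (x + 6)/(x + 3)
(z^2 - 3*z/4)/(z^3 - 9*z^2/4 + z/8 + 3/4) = 2*z/(2*z^2 - 3*z - 2)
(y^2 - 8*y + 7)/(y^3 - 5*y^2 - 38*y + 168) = (y - 1)/(y^2 + 2*y - 24)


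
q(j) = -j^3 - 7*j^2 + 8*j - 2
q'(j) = -3*j^2 - 14*j + 8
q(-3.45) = -71.85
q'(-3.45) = 20.59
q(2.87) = -60.34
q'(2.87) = -56.89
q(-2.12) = -40.89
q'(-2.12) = 24.20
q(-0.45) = -6.93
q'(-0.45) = 13.69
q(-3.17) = -65.85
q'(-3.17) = 22.23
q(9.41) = -1379.79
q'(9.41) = -389.38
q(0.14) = -1.02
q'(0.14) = 5.98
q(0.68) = -0.11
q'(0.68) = -2.91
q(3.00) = -68.00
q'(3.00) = -61.00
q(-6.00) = -86.00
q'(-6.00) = -16.00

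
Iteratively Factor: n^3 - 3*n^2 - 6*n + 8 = (n - 4)*(n^2 + n - 2) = (n - 4)*(n - 1)*(n + 2)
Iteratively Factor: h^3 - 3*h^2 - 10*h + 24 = (h - 2)*(h^2 - h - 12) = (h - 2)*(h + 3)*(h - 4)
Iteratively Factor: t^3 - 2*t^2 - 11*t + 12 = (t - 1)*(t^2 - t - 12) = (t - 4)*(t - 1)*(t + 3)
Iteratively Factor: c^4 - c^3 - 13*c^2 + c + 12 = (c - 1)*(c^3 - 13*c - 12) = (c - 4)*(c - 1)*(c^2 + 4*c + 3) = (c - 4)*(c - 1)*(c + 1)*(c + 3)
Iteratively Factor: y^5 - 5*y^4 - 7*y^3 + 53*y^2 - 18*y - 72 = (y - 4)*(y^4 - y^3 - 11*y^2 + 9*y + 18) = (y - 4)*(y - 2)*(y^3 + y^2 - 9*y - 9) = (y - 4)*(y - 2)*(y + 1)*(y^2 - 9) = (y - 4)*(y - 2)*(y + 1)*(y + 3)*(y - 3)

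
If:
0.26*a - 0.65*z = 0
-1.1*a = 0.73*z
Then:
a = 0.00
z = 0.00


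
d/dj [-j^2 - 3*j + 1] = -2*j - 3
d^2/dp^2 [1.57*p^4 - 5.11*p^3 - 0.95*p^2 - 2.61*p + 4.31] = 18.84*p^2 - 30.66*p - 1.9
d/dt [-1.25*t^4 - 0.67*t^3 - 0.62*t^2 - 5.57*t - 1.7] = -5.0*t^3 - 2.01*t^2 - 1.24*t - 5.57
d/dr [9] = 0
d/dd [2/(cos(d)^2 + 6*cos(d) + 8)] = 4*(cos(d) + 3)*sin(d)/(cos(d)^2 + 6*cos(d) + 8)^2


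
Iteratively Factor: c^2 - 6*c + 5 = (c - 1)*(c - 5)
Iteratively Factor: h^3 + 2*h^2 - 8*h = (h - 2)*(h^2 + 4*h) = h*(h - 2)*(h + 4)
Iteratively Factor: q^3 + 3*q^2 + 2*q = (q + 2)*(q^2 + q) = (q + 1)*(q + 2)*(q)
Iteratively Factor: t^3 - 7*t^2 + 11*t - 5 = (t - 1)*(t^2 - 6*t + 5) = (t - 5)*(t - 1)*(t - 1)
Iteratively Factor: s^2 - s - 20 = (s + 4)*(s - 5)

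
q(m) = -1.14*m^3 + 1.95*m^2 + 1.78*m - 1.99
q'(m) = -3.42*m^2 + 3.9*m + 1.78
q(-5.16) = 197.37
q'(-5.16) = -109.40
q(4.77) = -72.86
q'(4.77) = -57.43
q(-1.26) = 1.14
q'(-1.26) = -8.56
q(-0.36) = -2.32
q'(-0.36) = -0.07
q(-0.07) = -2.10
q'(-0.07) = 1.49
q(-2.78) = 32.62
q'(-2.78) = -35.49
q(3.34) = -16.77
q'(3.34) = -23.35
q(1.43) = 1.21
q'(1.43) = 0.36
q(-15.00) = 4257.56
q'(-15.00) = -826.22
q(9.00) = -659.08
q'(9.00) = -240.14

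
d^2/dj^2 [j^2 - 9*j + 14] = 2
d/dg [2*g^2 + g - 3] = 4*g + 1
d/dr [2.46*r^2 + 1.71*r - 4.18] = 4.92*r + 1.71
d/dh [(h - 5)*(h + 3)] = 2*h - 2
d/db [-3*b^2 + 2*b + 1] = 2 - 6*b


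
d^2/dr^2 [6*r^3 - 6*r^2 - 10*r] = 36*r - 12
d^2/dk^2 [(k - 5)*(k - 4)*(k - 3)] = 6*k - 24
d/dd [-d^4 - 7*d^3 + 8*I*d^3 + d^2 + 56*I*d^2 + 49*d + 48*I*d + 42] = -4*d^3 + d^2*(-21 + 24*I) + d*(2 + 112*I) + 49 + 48*I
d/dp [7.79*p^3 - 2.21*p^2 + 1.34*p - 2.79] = 23.37*p^2 - 4.42*p + 1.34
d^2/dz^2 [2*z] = 0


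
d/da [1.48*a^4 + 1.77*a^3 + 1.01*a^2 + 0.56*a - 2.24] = 5.92*a^3 + 5.31*a^2 + 2.02*a + 0.56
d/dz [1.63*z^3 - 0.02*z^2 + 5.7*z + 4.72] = 4.89*z^2 - 0.04*z + 5.7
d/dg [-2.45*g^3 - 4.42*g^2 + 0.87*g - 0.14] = -7.35*g^2 - 8.84*g + 0.87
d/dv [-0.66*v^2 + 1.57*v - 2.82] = 1.57 - 1.32*v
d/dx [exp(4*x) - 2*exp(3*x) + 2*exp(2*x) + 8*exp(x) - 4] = (4*exp(3*x) - 6*exp(2*x) + 4*exp(x) + 8)*exp(x)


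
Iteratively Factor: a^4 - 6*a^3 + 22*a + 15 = (a + 1)*(a^3 - 7*a^2 + 7*a + 15) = (a + 1)^2*(a^2 - 8*a + 15) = (a - 5)*(a + 1)^2*(a - 3)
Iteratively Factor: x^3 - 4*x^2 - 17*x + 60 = (x + 4)*(x^2 - 8*x + 15) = (x - 5)*(x + 4)*(x - 3)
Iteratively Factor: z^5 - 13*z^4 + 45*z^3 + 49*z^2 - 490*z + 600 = (z - 4)*(z^4 - 9*z^3 + 9*z^2 + 85*z - 150) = (z - 5)*(z - 4)*(z^3 - 4*z^2 - 11*z + 30) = (z - 5)*(z - 4)*(z + 3)*(z^2 - 7*z + 10) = (z - 5)*(z - 4)*(z - 2)*(z + 3)*(z - 5)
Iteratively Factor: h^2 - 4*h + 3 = (h - 3)*(h - 1)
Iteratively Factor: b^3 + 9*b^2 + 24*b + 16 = (b + 4)*(b^2 + 5*b + 4) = (b + 1)*(b + 4)*(b + 4)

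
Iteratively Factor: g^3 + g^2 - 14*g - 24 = (g + 2)*(g^2 - g - 12) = (g - 4)*(g + 2)*(g + 3)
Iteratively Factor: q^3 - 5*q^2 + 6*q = (q - 2)*(q^2 - 3*q) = (q - 3)*(q - 2)*(q)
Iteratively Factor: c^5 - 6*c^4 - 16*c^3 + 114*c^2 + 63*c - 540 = (c + 3)*(c^4 - 9*c^3 + 11*c^2 + 81*c - 180) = (c + 3)^2*(c^3 - 12*c^2 + 47*c - 60) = (c - 4)*(c + 3)^2*(c^2 - 8*c + 15) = (c - 5)*(c - 4)*(c + 3)^2*(c - 3)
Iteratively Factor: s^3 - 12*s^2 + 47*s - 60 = (s - 5)*(s^2 - 7*s + 12) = (s - 5)*(s - 4)*(s - 3)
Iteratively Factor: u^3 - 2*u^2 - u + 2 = (u + 1)*(u^2 - 3*u + 2) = (u - 1)*(u + 1)*(u - 2)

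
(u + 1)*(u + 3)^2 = u^3 + 7*u^2 + 15*u + 9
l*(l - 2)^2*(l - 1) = l^4 - 5*l^3 + 8*l^2 - 4*l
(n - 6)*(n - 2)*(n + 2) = n^3 - 6*n^2 - 4*n + 24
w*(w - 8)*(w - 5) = w^3 - 13*w^2 + 40*w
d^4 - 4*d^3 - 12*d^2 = d^2*(d - 6)*(d + 2)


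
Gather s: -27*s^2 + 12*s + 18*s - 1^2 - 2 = -27*s^2 + 30*s - 3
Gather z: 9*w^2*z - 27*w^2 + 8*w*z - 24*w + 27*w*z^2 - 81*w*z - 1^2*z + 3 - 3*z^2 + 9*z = -27*w^2 - 24*w + z^2*(27*w - 3) + z*(9*w^2 - 73*w + 8) + 3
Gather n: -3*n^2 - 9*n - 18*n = -3*n^2 - 27*n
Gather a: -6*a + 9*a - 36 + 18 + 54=3*a + 36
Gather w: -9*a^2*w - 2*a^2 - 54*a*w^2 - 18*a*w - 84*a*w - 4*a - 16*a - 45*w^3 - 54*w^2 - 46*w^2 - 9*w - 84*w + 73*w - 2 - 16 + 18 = -2*a^2 - 20*a - 45*w^3 + w^2*(-54*a - 100) + w*(-9*a^2 - 102*a - 20)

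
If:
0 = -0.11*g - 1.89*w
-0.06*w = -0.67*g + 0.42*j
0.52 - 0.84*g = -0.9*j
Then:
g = -0.86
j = -1.38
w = 0.05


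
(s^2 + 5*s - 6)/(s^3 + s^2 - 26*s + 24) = 1/(s - 4)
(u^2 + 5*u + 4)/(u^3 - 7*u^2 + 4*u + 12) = (u + 4)/(u^2 - 8*u + 12)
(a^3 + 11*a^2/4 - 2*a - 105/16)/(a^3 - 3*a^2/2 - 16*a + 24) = (8*a^2 + 34*a + 35)/(8*(a^2 - 16))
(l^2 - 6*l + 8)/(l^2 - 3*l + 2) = (l - 4)/(l - 1)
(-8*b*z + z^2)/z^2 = (-8*b + z)/z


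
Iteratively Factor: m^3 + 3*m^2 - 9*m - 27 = (m + 3)*(m^2 - 9) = (m - 3)*(m + 3)*(m + 3)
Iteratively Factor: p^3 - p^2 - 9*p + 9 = (p - 1)*(p^2 - 9) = (p - 1)*(p + 3)*(p - 3)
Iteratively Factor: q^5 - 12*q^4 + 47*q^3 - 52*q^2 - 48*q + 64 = (q - 4)*(q^4 - 8*q^3 + 15*q^2 + 8*q - 16) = (q - 4)^2*(q^3 - 4*q^2 - q + 4) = (q - 4)^3*(q^2 - 1) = (q - 4)^3*(q - 1)*(q + 1)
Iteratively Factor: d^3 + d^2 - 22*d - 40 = (d + 4)*(d^2 - 3*d - 10) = (d + 2)*(d + 4)*(d - 5)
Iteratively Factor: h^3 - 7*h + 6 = (h + 3)*(h^2 - 3*h + 2) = (h - 1)*(h + 3)*(h - 2)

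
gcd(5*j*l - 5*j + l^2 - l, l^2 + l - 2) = l - 1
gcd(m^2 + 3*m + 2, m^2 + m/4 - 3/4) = m + 1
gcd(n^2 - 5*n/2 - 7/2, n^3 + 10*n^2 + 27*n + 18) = n + 1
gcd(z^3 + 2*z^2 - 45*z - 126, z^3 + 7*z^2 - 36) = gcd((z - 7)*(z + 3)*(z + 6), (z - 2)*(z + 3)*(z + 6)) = z^2 + 9*z + 18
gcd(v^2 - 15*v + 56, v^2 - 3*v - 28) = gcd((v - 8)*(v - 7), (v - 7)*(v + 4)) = v - 7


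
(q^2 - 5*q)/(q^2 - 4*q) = (q - 5)/(q - 4)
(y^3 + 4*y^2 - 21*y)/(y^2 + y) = (y^2 + 4*y - 21)/(y + 1)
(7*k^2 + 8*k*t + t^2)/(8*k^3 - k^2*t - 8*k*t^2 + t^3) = (7*k + t)/(8*k^2 - 9*k*t + t^2)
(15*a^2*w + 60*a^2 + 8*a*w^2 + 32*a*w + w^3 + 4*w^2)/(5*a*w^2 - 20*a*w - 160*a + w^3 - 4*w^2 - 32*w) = (3*a + w)/(w - 8)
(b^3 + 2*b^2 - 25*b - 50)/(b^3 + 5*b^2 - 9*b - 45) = (b^2 - 3*b - 10)/(b^2 - 9)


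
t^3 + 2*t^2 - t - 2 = (t - 1)*(t + 1)*(t + 2)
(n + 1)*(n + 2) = n^2 + 3*n + 2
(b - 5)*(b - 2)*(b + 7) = b^3 - 39*b + 70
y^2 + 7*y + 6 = (y + 1)*(y + 6)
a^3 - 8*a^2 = a^2*(a - 8)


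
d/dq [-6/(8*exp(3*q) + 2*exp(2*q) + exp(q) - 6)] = (144*exp(2*q) + 24*exp(q) + 6)*exp(q)/(8*exp(3*q) + 2*exp(2*q) + exp(q) - 6)^2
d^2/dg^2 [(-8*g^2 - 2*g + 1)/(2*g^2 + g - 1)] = 2*(8*g^3 - 36*g^2 - 6*g - 7)/(8*g^6 + 12*g^5 - 6*g^4 - 11*g^3 + 3*g^2 + 3*g - 1)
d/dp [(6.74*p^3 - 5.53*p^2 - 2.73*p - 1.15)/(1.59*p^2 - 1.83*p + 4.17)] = (10.7166*p^4 - 24.6684*p^3 + 98.778*p^2 - 42.4632*p - 13.4886)/(2.5281*p^4 - 5.8194*p^3 + 16.6095*p^2 - 15.2622*p + 17.3889)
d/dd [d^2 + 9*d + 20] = 2*d + 9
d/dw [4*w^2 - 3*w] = 8*w - 3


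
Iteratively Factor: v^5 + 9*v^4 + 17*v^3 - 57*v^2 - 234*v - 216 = (v + 3)*(v^4 + 6*v^3 - v^2 - 54*v - 72) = (v + 2)*(v + 3)*(v^3 + 4*v^2 - 9*v - 36) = (v + 2)*(v + 3)^2*(v^2 + v - 12) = (v + 2)*(v + 3)^2*(v + 4)*(v - 3)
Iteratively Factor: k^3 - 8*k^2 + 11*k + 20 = (k + 1)*(k^2 - 9*k + 20) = (k - 4)*(k + 1)*(k - 5)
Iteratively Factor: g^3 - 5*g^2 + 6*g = (g - 2)*(g^2 - 3*g) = (g - 3)*(g - 2)*(g)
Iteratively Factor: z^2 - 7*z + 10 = (z - 2)*(z - 5)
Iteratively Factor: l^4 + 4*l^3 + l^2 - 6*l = (l)*(l^3 + 4*l^2 + l - 6) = l*(l - 1)*(l^2 + 5*l + 6) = l*(l - 1)*(l + 2)*(l + 3)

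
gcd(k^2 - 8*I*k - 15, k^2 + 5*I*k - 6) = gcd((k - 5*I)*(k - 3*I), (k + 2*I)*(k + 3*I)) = 1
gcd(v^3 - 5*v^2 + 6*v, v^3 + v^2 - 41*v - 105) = 1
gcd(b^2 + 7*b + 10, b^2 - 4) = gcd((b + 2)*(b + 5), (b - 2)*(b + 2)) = b + 2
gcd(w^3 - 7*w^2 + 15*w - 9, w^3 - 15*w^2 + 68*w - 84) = 1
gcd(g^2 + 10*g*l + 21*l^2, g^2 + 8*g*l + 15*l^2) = g + 3*l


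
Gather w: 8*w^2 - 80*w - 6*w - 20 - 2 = 8*w^2 - 86*w - 22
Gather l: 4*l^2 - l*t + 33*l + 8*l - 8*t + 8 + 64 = 4*l^2 + l*(41 - t) - 8*t + 72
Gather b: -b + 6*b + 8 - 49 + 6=5*b - 35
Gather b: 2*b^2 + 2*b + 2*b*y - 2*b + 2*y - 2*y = 2*b^2 + 2*b*y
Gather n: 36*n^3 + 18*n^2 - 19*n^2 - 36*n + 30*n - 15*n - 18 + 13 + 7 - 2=36*n^3 - n^2 - 21*n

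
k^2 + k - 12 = (k - 3)*(k + 4)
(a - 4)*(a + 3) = a^2 - a - 12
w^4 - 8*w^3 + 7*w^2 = w^2*(w - 7)*(w - 1)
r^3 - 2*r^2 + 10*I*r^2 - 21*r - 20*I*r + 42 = (r - 2)*(r + 3*I)*(r + 7*I)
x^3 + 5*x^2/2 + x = x*(x + 1/2)*(x + 2)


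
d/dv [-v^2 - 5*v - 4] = -2*v - 5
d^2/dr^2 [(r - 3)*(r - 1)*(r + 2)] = 6*r - 4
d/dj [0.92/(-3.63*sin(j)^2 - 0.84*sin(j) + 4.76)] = (6.6792*sin(j) + 0.7728)*cos(j)/(3.63*sin(j)^2 + 0.84*sin(j) - 4.76)^2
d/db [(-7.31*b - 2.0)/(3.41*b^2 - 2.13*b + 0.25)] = (24.9271*b^2 + 13.64*b - 6.0875)/(11.6281*b^4 - 14.5266*b^3 + 6.2419*b^2 - 1.065*b + 0.0625)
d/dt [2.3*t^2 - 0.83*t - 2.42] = 4.6*t - 0.83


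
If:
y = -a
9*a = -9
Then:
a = -1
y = 1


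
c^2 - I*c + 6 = (c - 3*I)*(c + 2*I)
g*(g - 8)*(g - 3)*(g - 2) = g^4 - 13*g^3 + 46*g^2 - 48*g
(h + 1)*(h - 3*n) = h^2 - 3*h*n + h - 3*n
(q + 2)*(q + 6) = q^2 + 8*q + 12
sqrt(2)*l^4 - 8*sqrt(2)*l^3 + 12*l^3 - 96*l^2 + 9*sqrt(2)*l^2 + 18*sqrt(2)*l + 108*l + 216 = (l - 6)*(l - 3)*(l + 6*sqrt(2))*(sqrt(2)*l + sqrt(2))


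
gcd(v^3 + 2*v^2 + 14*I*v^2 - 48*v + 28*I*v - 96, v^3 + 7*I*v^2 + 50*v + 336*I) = v^2 + 14*I*v - 48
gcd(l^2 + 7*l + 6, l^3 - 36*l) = l + 6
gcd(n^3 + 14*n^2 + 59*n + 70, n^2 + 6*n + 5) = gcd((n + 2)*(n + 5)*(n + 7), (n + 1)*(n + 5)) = n + 5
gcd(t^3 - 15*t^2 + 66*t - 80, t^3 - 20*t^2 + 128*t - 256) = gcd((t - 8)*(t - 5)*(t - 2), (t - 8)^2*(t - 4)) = t - 8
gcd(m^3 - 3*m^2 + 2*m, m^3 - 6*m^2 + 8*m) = m^2 - 2*m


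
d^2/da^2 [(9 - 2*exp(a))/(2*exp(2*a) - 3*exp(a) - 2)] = (-8*exp(4*a) + 132*exp(3*a) - 210*exp(2*a) + 237*exp(a) - 62)*exp(a)/(8*exp(6*a) - 36*exp(5*a) + 30*exp(4*a) + 45*exp(3*a) - 30*exp(2*a) - 36*exp(a) - 8)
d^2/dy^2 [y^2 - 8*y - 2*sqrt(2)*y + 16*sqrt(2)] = 2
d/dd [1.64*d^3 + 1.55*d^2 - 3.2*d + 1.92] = 4.92*d^2 + 3.1*d - 3.2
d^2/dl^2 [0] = 0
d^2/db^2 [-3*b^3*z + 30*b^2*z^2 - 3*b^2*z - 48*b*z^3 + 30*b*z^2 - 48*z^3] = 6*z*(-3*b + 10*z - 1)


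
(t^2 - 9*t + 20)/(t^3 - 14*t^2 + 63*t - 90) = (t - 4)/(t^2 - 9*t + 18)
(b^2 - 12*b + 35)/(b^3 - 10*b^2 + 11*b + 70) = 1/(b + 2)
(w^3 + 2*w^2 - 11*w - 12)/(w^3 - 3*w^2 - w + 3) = (w + 4)/(w - 1)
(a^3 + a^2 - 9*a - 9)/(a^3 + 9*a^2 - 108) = (a^2 + 4*a + 3)/(a^2 + 12*a + 36)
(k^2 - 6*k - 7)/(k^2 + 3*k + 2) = (k - 7)/(k + 2)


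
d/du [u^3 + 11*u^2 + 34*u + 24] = 3*u^2 + 22*u + 34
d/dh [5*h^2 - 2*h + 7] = 10*h - 2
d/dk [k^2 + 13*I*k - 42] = 2*k + 13*I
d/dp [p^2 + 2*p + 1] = 2*p + 2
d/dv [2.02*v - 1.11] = 2.02000000000000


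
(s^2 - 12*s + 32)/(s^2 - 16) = (s - 8)/(s + 4)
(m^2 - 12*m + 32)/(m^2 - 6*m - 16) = (m - 4)/(m + 2)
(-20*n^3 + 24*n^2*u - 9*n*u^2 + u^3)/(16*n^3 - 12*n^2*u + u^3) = (-5*n + u)/(4*n + u)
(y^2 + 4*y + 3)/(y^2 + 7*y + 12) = (y + 1)/(y + 4)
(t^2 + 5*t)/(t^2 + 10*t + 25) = t/(t + 5)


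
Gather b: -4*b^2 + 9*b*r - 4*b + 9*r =-4*b^2 + b*(9*r - 4) + 9*r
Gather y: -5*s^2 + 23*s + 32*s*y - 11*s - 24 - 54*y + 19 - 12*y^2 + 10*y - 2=-5*s^2 + 12*s - 12*y^2 + y*(32*s - 44) - 7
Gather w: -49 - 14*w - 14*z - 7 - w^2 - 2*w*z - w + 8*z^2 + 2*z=-w^2 + w*(-2*z - 15) + 8*z^2 - 12*z - 56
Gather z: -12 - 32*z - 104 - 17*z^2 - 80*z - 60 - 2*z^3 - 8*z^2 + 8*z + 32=-2*z^3 - 25*z^2 - 104*z - 144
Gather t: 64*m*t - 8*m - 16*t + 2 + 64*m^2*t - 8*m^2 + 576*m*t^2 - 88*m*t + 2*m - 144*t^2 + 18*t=-8*m^2 - 6*m + t^2*(576*m - 144) + t*(64*m^2 - 24*m + 2) + 2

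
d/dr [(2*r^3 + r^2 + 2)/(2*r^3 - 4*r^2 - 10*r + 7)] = 10*(-r^4 - 4*r^3 + 2*r^2 + 3*r + 2)/(4*r^6 - 16*r^5 - 24*r^4 + 108*r^3 + 44*r^2 - 140*r + 49)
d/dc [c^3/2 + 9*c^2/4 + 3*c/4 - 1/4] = 3*c^2/2 + 9*c/2 + 3/4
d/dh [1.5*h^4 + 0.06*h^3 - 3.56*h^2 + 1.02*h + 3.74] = 6.0*h^3 + 0.18*h^2 - 7.12*h + 1.02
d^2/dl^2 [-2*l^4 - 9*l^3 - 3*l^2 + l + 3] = -24*l^2 - 54*l - 6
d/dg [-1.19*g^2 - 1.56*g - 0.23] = -2.38*g - 1.56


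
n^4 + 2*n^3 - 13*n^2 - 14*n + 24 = (n - 3)*(n - 1)*(n + 2)*(n + 4)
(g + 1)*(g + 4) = g^2 + 5*g + 4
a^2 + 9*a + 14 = (a + 2)*(a + 7)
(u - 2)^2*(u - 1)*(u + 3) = u^4 - 2*u^3 - 7*u^2 + 20*u - 12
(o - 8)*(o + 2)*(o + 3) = o^3 - 3*o^2 - 34*o - 48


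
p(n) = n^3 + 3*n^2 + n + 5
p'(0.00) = 1.00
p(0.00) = 5.00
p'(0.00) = 1.00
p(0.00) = 5.00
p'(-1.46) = -1.37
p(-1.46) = 6.82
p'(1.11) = 11.36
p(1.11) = 11.17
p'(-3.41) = 15.42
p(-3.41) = -3.18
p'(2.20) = 28.72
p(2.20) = 32.37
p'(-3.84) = 22.20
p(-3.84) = -11.23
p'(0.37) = 3.63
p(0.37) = 5.83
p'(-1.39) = -1.54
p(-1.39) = 6.72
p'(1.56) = 17.66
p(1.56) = 17.66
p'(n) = 3*n^2 + 6*n + 1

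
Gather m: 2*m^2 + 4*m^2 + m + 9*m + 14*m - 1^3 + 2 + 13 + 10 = 6*m^2 + 24*m + 24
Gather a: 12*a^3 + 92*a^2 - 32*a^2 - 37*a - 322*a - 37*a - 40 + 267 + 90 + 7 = 12*a^3 + 60*a^2 - 396*a + 324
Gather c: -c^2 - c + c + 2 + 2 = 4 - c^2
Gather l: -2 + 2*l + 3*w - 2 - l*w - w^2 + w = l*(2 - w) - w^2 + 4*w - 4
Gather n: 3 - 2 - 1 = 0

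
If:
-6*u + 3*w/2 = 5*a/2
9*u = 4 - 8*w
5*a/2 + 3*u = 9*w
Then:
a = -264/145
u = 20/29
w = -8/29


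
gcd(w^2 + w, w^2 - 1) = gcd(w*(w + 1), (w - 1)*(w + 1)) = w + 1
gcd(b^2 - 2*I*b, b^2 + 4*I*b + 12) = b - 2*I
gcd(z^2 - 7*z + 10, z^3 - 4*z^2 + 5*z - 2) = z - 2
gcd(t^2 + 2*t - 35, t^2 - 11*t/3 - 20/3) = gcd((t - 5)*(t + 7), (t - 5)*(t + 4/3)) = t - 5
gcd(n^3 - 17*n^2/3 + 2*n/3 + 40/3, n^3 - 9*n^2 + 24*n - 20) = n^2 - 7*n + 10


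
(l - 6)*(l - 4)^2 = l^3 - 14*l^2 + 64*l - 96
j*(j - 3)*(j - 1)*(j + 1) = j^4 - 3*j^3 - j^2 + 3*j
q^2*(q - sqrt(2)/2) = q^3 - sqrt(2)*q^2/2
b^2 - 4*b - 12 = (b - 6)*(b + 2)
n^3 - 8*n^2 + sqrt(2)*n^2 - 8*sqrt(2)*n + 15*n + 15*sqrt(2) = (n - 5)*(n - 3)*(n + sqrt(2))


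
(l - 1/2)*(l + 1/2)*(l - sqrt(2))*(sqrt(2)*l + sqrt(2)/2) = sqrt(2)*l^4 - 2*l^3 + sqrt(2)*l^3/2 - l^2 - sqrt(2)*l^2/4 - sqrt(2)*l/8 + l/2 + 1/4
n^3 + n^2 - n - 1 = (n - 1)*(n + 1)^2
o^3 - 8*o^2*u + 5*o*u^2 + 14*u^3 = (o - 7*u)*(o - 2*u)*(o + u)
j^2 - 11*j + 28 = (j - 7)*(j - 4)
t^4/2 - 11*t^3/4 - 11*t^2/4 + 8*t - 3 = (t/2 + 1)*(t - 6)*(t - 1)*(t - 1/2)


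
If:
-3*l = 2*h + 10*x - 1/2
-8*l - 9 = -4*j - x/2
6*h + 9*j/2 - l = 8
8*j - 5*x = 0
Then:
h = 8581/7920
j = 19/198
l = -1409/1320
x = 76/495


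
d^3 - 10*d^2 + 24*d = d*(d - 6)*(d - 4)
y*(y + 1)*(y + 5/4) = y^3 + 9*y^2/4 + 5*y/4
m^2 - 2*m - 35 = (m - 7)*(m + 5)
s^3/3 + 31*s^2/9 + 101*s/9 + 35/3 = (s/3 + 1)*(s + 7/3)*(s + 5)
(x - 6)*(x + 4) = x^2 - 2*x - 24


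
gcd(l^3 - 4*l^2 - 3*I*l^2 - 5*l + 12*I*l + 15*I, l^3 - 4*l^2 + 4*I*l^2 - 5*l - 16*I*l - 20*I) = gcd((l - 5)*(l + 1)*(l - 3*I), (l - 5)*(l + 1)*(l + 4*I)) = l^2 - 4*l - 5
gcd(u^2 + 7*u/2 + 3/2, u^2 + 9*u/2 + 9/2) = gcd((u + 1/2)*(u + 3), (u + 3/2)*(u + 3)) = u + 3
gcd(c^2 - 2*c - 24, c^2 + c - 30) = 1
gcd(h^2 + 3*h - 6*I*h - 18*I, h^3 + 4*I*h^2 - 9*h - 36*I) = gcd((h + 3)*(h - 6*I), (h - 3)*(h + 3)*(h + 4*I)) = h + 3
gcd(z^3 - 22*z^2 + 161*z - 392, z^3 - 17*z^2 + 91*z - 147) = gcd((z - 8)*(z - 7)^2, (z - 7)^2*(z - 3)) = z^2 - 14*z + 49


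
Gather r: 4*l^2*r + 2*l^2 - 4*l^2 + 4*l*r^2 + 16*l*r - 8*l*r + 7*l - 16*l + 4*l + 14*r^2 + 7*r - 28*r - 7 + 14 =-2*l^2 - 5*l + r^2*(4*l + 14) + r*(4*l^2 + 8*l - 21) + 7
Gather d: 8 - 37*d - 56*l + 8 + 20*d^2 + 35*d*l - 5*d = 20*d^2 + d*(35*l - 42) - 56*l + 16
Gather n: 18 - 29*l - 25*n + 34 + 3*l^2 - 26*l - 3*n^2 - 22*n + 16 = 3*l^2 - 55*l - 3*n^2 - 47*n + 68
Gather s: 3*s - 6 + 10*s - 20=13*s - 26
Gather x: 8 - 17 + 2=-7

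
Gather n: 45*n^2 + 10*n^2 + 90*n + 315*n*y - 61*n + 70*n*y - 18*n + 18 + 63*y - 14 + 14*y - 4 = 55*n^2 + n*(385*y + 11) + 77*y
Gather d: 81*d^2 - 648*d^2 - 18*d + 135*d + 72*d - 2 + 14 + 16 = -567*d^2 + 189*d + 28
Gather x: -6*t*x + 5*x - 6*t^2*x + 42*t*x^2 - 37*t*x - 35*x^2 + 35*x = x^2*(42*t - 35) + x*(-6*t^2 - 43*t + 40)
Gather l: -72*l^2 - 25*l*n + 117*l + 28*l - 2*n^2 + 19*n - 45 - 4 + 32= -72*l^2 + l*(145 - 25*n) - 2*n^2 + 19*n - 17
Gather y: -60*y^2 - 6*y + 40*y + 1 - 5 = -60*y^2 + 34*y - 4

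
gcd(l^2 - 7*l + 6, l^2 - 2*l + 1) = l - 1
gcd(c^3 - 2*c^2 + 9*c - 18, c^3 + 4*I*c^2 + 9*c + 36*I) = c^2 + 9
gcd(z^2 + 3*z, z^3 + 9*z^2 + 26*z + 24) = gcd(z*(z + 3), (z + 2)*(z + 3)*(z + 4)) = z + 3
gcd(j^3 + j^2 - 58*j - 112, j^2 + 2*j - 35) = j + 7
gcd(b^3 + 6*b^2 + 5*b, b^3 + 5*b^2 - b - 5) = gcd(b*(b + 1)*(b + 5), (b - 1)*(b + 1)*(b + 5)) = b^2 + 6*b + 5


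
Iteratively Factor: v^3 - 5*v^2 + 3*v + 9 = (v - 3)*(v^2 - 2*v - 3) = (v - 3)*(v + 1)*(v - 3)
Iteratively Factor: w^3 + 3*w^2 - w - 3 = (w + 1)*(w^2 + 2*w - 3) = (w + 1)*(w + 3)*(w - 1)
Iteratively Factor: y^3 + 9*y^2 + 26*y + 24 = (y + 2)*(y^2 + 7*y + 12) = (y + 2)*(y + 4)*(y + 3)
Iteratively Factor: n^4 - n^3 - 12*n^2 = (n)*(n^3 - n^2 - 12*n) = n^2*(n^2 - n - 12) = n^2*(n - 4)*(n + 3)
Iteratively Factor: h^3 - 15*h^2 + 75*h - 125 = (h - 5)*(h^2 - 10*h + 25) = (h - 5)^2*(h - 5)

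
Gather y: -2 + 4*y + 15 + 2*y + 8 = 6*y + 21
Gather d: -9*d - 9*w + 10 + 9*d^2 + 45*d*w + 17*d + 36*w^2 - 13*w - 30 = 9*d^2 + d*(45*w + 8) + 36*w^2 - 22*w - 20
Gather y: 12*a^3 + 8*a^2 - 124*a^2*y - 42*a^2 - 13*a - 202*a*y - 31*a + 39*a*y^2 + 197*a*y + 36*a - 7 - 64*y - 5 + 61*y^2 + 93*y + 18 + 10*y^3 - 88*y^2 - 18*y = 12*a^3 - 34*a^2 - 8*a + 10*y^3 + y^2*(39*a - 27) + y*(-124*a^2 - 5*a + 11) + 6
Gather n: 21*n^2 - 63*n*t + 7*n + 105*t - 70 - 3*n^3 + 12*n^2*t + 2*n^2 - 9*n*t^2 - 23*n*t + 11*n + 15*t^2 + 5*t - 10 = -3*n^3 + n^2*(12*t + 23) + n*(-9*t^2 - 86*t + 18) + 15*t^2 + 110*t - 80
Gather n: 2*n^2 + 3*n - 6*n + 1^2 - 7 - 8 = 2*n^2 - 3*n - 14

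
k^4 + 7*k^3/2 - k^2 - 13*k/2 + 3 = (k - 1)*(k - 1/2)*(k + 2)*(k + 3)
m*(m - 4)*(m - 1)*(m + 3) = m^4 - 2*m^3 - 11*m^2 + 12*m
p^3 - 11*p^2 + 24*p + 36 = (p - 6)^2*(p + 1)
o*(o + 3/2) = o^2 + 3*o/2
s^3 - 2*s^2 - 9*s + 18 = (s - 3)*(s - 2)*(s + 3)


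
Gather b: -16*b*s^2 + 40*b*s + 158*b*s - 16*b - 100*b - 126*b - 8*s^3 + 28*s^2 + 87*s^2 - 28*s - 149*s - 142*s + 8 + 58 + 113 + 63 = b*(-16*s^2 + 198*s - 242) - 8*s^3 + 115*s^2 - 319*s + 242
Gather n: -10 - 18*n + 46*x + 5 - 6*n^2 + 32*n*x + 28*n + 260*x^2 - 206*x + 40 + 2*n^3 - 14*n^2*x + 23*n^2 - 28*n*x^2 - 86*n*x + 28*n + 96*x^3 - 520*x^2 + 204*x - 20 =2*n^3 + n^2*(17 - 14*x) + n*(-28*x^2 - 54*x + 38) + 96*x^3 - 260*x^2 + 44*x + 15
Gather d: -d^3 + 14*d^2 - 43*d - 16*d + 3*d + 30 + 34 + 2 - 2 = -d^3 + 14*d^2 - 56*d + 64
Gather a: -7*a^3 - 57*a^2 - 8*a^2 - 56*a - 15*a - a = -7*a^3 - 65*a^2 - 72*a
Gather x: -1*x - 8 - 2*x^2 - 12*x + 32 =-2*x^2 - 13*x + 24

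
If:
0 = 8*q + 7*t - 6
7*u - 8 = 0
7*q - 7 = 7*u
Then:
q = 15/7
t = -78/49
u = 8/7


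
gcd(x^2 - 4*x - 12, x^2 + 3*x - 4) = 1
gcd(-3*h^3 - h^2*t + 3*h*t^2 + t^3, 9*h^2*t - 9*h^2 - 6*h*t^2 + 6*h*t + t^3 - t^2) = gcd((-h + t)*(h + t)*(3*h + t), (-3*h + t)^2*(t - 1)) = 1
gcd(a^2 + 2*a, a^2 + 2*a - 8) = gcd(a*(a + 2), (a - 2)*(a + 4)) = 1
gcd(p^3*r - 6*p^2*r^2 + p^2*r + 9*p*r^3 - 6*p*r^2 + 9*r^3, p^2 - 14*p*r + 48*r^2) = 1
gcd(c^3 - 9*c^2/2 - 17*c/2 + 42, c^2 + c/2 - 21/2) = 1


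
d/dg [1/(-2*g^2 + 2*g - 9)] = 2*(2*g - 1)/(2*g^2 - 2*g + 9)^2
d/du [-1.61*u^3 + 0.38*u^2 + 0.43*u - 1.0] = -4.83*u^2 + 0.76*u + 0.43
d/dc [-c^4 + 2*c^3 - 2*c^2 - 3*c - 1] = -4*c^3 + 6*c^2 - 4*c - 3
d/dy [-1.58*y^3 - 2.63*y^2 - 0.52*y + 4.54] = -4.74*y^2 - 5.26*y - 0.52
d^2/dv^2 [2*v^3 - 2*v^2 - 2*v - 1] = 12*v - 4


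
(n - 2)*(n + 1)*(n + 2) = n^3 + n^2 - 4*n - 4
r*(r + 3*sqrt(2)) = r^2 + 3*sqrt(2)*r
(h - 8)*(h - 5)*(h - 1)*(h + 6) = h^4 - 8*h^3 - 31*h^2 + 278*h - 240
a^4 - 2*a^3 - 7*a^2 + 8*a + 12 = (a - 3)*(a - 2)*(a + 1)*(a + 2)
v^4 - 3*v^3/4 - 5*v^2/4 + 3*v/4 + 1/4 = (v - 1)^2*(v + 1/4)*(v + 1)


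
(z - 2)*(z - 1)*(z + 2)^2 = z^4 + z^3 - 6*z^2 - 4*z + 8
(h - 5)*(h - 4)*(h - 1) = h^3 - 10*h^2 + 29*h - 20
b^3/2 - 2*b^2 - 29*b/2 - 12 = (b/2 + 1/2)*(b - 8)*(b + 3)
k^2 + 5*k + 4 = (k + 1)*(k + 4)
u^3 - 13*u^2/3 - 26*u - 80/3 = (u - 8)*(u + 5/3)*(u + 2)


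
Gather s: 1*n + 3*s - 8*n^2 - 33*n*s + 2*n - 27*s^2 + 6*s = -8*n^2 + 3*n - 27*s^2 + s*(9 - 33*n)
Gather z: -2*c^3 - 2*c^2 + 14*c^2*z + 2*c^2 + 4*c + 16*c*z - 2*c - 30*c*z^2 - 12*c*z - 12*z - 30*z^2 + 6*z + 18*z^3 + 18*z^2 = -2*c^3 + 2*c + 18*z^3 + z^2*(-30*c - 12) + z*(14*c^2 + 4*c - 6)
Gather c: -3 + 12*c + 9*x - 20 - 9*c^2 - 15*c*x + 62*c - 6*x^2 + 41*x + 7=-9*c^2 + c*(74 - 15*x) - 6*x^2 + 50*x - 16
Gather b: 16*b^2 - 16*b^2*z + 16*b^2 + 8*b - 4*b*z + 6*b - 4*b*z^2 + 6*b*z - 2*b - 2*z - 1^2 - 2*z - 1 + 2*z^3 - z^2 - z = b^2*(32 - 16*z) + b*(-4*z^2 + 2*z + 12) + 2*z^3 - z^2 - 5*z - 2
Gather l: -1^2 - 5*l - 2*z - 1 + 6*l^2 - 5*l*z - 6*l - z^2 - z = 6*l^2 + l*(-5*z - 11) - z^2 - 3*z - 2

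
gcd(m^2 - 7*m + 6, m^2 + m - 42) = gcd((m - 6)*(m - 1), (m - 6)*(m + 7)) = m - 6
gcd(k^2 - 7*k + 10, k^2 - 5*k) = k - 5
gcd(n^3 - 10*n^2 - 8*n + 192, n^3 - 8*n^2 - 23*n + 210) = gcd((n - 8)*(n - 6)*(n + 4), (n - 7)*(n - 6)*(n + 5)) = n - 6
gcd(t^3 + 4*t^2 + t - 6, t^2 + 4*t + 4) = t + 2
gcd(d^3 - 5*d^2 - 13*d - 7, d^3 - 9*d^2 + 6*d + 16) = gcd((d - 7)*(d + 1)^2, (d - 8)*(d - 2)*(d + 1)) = d + 1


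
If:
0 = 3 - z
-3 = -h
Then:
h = 3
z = 3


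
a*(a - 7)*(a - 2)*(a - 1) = a^4 - 10*a^3 + 23*a^2 - 14*a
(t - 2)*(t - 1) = t^2 - 3*t + 2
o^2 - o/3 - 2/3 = (o - 1)*(o + 2/3)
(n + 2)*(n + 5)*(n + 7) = n^3 + 14*n^2 + 59*n + 70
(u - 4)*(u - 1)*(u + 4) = u^3 - u^2 - 16*u + 16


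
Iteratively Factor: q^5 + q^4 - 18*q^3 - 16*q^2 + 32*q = (q - 4)*(q^4 + 5*q^3 + 2*q^2 - 8*q) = (q - 4)*(q + 4)*(q^3 + q^2 - 2*q) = q*(q - 4)*(q + 4)*(q^2 + q - 2) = q*(q - 4)*(q + 2)*(q + 4)*(q - 1)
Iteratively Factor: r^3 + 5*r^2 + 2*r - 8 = (r + 4)*(r^2 + r - 2) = (r - 1)*(r + 4)*(r + 2)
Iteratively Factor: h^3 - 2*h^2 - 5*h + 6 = (h + 2)*(h^2 - 4*h + 3) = (h - 3)*(h + 2)*(h - 1)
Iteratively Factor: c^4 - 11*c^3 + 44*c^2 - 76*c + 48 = (c - 2)*(c^3 - 9*c^2 + 26*c - 24) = (c - 4)*(c - 2)*(c^2 - 5*c + 6) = (c - 4)*(c - 3)*(c - 2)*(c - 2)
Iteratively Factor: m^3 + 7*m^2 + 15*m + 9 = (m + 3)*(m^2 + 4*m + 3) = (m + 1)*(m + 3)*(m + 3)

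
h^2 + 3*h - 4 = (h - 1)*(h + 4)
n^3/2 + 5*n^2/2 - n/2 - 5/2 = (n/2 + 1/2)*(n - 1)*(n + 5)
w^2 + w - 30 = (w - 5)*(w + 6)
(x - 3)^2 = x^2 - 6*x + 9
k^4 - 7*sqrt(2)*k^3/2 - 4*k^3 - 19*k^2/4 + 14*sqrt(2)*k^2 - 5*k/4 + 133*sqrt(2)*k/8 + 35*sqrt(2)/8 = (k - 5)*(k + 1/2)^2*(k - 7*sqrt(2)/2)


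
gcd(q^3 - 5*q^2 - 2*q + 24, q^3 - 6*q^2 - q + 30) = q^2 - q - 6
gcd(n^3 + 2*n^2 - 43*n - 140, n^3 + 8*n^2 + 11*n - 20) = n^2 + 9*n + 20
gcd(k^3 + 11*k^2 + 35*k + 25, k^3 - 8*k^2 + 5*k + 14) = k + 1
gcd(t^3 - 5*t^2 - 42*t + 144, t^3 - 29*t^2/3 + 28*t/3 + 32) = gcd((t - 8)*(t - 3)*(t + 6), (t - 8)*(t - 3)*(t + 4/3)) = t^2 - 11*t + 24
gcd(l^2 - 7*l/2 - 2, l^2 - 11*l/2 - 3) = l + 1/2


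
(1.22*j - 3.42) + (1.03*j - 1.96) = 2.25*j - 5.38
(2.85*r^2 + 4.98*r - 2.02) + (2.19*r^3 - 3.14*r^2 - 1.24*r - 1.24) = 2.19*r^3 - 0.29*r^2 + 3.74*r - 3.26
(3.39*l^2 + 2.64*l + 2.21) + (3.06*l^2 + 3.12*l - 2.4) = 6.45*l^2 + 5.76*l - 0.19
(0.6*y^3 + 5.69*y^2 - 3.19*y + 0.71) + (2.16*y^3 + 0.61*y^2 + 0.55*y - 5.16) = 2.76*y^3 + 6.3*y^2 - 2.64*y - 4.45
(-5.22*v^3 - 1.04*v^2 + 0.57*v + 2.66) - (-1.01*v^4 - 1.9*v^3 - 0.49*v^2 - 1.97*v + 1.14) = 1.01*v^4 - 3.32*v^3 - 0.55*v^2 + 2.54*v + 1.52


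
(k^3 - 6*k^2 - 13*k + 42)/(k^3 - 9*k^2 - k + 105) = (k - 2)/(k - 5)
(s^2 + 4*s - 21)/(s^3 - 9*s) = (s + 7)/(s*(s + 3))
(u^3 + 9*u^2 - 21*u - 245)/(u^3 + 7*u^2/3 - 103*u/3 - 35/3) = 3*(u + 7)/(3*u + 1)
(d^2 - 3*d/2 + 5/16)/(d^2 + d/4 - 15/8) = (4*d - 1)/(2*(2*d + 3))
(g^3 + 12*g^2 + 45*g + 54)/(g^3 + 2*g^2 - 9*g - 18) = (g^2 + 9*g + 18)/(g^2 - g - 6)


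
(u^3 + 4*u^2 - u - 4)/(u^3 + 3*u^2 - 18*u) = (u^3 + 4*u^2 - u - 4)/(u*(u^2 + 3*u - 18))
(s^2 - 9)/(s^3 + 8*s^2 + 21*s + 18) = (s - 3)/(s^2 + 5*s + 6)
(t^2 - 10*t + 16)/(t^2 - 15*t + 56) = (t - 2)/(t - 7)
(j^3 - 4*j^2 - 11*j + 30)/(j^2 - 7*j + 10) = j + 3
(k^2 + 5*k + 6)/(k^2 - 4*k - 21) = (k + 2)/(k - 7)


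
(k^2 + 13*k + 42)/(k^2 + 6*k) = (k + 7)/k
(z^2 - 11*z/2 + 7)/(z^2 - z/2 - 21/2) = (z - 2)/(z + 3)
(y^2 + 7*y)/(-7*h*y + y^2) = (y + 7)/(-7*h + y)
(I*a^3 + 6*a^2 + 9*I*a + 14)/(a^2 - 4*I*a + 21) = (I*a^2 - a + 2*I)/(a + 3*I)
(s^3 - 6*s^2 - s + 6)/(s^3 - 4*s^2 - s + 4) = (s - 6)/(s - 4)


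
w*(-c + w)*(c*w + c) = -c^2*w^2 - c^2*w + c*w^3 + c*w^2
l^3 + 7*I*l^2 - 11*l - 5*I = (l + I)^2*(l + 5*I)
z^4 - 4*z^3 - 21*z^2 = z^2*(z - 7)*(z + 3)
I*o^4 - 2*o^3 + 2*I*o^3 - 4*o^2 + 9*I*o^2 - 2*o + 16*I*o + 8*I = (o + 1)*(o - 2*I)*(o + 4*I)*(I*o + I)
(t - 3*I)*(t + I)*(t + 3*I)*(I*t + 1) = I*t^4 + 10*I*t^2 + 9*I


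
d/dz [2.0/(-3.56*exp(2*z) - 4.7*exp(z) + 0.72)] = (14.24*exp(z) + 9.4)*exp(z)/(3.56*exp(2*z) + 4.7*exp(z) - 0.72)^2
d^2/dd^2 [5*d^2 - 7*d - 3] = 10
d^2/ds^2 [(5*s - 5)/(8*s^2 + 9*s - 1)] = 10*((s - 1)*(16*s + 9)^2 - (24*s + 1)*(8*s^2 + 9*s - 1))/(8*s^2 + 9*s - 1)^3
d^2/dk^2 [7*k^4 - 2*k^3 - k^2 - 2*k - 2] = 84*k^2 - 12*k - 2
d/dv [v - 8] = 1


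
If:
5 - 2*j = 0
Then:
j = 5/2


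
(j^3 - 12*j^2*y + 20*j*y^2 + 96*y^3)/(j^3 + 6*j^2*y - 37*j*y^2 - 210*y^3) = (j^2 - 6*j*y - 16*y^2)/(j^2 + 12*j*y + 35*y^2)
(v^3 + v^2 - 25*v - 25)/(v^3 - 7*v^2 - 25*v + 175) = (v + 1)/(v - 7)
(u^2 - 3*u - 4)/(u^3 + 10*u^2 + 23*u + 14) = (u - 4)/(u^2 + 9*u + 14)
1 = 1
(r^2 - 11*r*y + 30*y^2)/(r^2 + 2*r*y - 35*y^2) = (r - 6*y)/(r + 7*y)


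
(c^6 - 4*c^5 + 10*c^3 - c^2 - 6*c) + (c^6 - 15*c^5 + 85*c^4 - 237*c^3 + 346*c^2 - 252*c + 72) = 2*c^6 - 19*c^5 + 85*c^4 - 227*c^3 + 345*c^2 - 258*c + 72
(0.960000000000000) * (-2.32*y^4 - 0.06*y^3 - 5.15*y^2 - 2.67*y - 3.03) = -2.2272*y^4 - 0.0576*y^3 - 4.944*y^2 - 2.5632*y - 2.9088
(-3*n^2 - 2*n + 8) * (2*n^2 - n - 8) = -6*n^4 - n^3 + 42*n^2 + 8*n - 64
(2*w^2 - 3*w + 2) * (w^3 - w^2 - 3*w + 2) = 2*w^5 - 5*w^4 - w^3 + 11*w^2 - 12*w + 4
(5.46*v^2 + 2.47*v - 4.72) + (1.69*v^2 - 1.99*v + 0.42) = 7.15*v^2 + 0.48*v - 4.3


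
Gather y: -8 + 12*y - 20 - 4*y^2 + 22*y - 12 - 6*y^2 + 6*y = -10*y^2 + 40*y - 40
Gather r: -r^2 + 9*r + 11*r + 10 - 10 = -r^2 + 20*r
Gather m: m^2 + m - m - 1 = m^2 - 1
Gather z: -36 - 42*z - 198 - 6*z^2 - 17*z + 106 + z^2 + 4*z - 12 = -5*z^2 - 55*z - 140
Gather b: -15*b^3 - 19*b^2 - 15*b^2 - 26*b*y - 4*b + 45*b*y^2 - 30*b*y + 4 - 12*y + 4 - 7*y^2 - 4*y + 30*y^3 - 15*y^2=-15*b^3 - 34*b^2 + b*(45*y^2 - 56*y - 4) + 30*y^3 - 22*y^2 - 16*y + 8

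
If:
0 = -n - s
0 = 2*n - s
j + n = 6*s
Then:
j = 0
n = 0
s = 0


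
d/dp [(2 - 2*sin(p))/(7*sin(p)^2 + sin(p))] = 2*(7*cos(p) - 14/tan(p) - cos(p)/sin(p)^2)/(7*sin(p) + 1)^2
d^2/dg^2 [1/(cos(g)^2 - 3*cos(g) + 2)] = (-4*sin(g)^4 + 3*sin(g)^2 - 69*cos(g)/4 + 9*cos(3*g)/4 + 15)/((cos(g) - 2)^3*(cos(g) - 1)^3)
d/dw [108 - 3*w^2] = -6*w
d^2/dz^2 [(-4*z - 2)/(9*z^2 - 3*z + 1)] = 12*(-3*(2*z + 1)*(6*z - 1)^2 + (18*z + 1)*(9*z^2 - 3*z + 1))/(9*z^2 - 3*z + 1)^3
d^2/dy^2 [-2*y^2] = -4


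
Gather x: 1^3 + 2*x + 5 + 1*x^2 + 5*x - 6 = x^2 + 7*x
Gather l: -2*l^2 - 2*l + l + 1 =-2*l^2 - l + 1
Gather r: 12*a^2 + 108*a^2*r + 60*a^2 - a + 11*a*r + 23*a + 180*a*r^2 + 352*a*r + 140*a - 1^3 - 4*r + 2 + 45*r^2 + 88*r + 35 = 72*a^2 + 162*a + r^2*(180*a + 45) + r*(108*a^2 + 363*a + 84) + 36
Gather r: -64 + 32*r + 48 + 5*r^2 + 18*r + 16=5*r^2 + 50*r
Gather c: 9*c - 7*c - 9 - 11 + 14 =2*c - 6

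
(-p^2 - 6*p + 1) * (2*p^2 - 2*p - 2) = -2*p^4 - 10*p^3 + 16*p^2 + 10*p - 2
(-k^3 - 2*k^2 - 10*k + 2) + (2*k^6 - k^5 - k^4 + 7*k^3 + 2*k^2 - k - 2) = 2*k^6 - k^5 - k^4 + 6*k^3 - 11*k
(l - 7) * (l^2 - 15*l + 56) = l^3 - 22*l^2 + 161*l - 392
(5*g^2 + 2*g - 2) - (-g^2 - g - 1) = 6*g^2 + 3*g - 1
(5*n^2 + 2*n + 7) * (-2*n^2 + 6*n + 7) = -10*n^4 + 26*n^3 + 33*n^2 + 56*n + 49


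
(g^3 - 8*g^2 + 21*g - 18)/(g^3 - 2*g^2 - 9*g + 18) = (g - 3)/(g + 3)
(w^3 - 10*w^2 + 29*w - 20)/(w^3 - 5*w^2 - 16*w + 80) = (w - 1)/(w + 4)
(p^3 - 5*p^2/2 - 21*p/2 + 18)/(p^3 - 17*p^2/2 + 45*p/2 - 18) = (p + 3)/(p - 3)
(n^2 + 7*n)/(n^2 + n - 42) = n/(n - 6)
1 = 1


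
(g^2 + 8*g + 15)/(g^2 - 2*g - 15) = (g + 5)/(g - 5)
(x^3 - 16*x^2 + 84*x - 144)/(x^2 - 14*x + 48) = (x^2 - 10*x + 24)/(x - 8)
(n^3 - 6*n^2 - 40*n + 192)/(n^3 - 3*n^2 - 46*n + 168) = (n^2 - 2*n - 48)/(n^2 + n - 42)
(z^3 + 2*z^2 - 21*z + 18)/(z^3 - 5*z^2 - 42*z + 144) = (z - 1)/(z - 8)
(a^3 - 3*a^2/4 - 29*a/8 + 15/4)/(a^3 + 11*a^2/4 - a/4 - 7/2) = (8*a^2 - 22*a + 15)/(2*(4*a^2 + 3*a - 7))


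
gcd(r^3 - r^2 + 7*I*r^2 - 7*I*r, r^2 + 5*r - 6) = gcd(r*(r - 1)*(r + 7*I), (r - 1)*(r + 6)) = r - 1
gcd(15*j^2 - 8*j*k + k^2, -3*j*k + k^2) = 3*j - k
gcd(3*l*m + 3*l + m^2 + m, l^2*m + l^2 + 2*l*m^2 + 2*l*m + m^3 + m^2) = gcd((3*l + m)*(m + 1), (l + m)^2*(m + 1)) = m + 1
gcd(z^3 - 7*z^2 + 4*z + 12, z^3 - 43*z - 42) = z + 1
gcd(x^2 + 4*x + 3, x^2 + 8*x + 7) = x + 1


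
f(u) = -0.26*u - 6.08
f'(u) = -0.260000000000000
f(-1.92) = -5.58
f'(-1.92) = -0.26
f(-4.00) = -5.04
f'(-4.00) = -0.26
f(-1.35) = -5.73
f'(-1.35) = -0.26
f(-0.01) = -6.08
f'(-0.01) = -0.26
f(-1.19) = -5.77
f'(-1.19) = -0.26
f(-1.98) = -5.57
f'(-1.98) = -0.26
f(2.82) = -6.81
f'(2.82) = -0.26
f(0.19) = -6.13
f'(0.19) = -0.26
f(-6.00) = -4.52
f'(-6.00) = -0.26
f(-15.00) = -2.18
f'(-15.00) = -0.26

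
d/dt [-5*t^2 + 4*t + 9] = 4 - 10*t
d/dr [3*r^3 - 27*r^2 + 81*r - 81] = 9*r^2 - 54*r + 81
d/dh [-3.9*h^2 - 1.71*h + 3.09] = -7.8*h - 1.71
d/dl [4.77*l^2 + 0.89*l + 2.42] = 9.54*l + 0.89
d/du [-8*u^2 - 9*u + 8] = -16*u - 9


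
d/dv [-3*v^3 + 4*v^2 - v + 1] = -9*v^2 + 8*v - 1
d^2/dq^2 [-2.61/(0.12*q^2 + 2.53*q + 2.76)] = (0.075168*q^2 + 1.584792*q - 2.61*(0.24*q + 2.53)*(0.48*q + 5.06) + 1.728864)/(0.12*q^2 + 2.53*q + 2.76)^3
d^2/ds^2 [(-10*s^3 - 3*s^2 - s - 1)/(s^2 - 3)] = 2*(-31*s^3 - 30*s^2 - 279*s - 30)/(s^6 - 9*s^4 + 27*s^2 - 27)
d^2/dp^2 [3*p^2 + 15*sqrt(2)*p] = 6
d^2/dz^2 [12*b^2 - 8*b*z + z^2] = 2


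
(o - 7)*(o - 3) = o^2 - 10*o + 21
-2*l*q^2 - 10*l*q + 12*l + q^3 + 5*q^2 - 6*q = (-2*l + q)*(q - 1)*(q + 6)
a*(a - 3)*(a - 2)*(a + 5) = a^4 - 19*a^2 + 30*a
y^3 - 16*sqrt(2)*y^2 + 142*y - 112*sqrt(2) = (y - 8*sqrt(2))*(y - 7*sqrt(2))*(y - sqrt(2))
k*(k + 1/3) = k^2 + k/3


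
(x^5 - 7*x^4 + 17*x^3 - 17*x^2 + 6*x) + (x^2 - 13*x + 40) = x^5 - 7*x^4 + 17*x^3 - 16*x^2 - 7*x + 40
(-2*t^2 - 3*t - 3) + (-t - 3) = -2*t^2 - 4*t - 6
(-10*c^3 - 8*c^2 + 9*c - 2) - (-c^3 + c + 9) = -9*c^3 - 8*c^2 + 8*c - 11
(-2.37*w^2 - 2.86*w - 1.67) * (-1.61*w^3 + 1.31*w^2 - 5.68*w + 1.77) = 3.8157*w^5 + 1.4999*w^4 + 12.4037*w^3 + 9.8622*w^2 + 4.4234*w - 2.9559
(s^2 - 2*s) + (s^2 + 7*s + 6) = 2*s^2 + 5*s + 6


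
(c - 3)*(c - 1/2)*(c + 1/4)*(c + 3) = c^4 - c^3/4 - 73*c^2/8 + 9*c/4 + 9/8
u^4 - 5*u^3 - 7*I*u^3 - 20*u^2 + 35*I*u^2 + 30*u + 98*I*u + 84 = (u - 7)*(u + 2)*(u - 6*I)*(u - I)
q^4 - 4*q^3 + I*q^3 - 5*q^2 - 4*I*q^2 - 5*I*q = q*(q - 5)*(q + 1)*(q + I)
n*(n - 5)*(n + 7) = n^3 + 2*n^2 - 35*n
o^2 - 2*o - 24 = (o - 6)*(o + 4)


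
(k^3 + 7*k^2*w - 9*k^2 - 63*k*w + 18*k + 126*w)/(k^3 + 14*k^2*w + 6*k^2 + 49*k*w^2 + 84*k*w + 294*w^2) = (k^2 - 9*k + 18)/(k^2 + 7*k*w + 6*k + 42*w)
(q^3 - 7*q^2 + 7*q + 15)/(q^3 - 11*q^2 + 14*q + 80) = (q^2 - 2*q - 3)/(q^2 - 6*q - 16)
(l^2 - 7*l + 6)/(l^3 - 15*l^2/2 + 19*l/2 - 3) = 2/(2*l - 1)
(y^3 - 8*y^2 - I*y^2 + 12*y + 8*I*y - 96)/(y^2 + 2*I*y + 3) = (y^2 - 4*y*(2 + I) + 32*I)/(y - I)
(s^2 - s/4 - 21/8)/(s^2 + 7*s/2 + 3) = (s - 7/4)/(s + 2)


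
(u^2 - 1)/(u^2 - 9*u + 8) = (u + 1)/(u - 8)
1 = 1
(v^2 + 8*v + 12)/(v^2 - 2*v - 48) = (v + 2)/(v - 8)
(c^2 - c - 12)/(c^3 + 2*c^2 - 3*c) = (c - 4)/(c*(c - 1))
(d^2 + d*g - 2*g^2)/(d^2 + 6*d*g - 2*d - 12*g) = (d^2 + d*g - 2*g^2)/(d^2 + 6*d*g - 2*d - 12*g)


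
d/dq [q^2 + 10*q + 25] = 2*q + 10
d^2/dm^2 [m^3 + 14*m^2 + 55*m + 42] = 6*m + 28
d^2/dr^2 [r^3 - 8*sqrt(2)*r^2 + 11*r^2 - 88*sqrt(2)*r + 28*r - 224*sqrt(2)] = 6*r - 16*sqrt(2) + 22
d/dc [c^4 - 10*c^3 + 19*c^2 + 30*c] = 4*c^3 - 30*c^2 + 38*c + 30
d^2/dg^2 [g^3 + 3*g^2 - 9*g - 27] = 6*g + 6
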